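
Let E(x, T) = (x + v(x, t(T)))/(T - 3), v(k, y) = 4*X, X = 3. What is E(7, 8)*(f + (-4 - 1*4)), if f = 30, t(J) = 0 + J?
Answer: 418/5 ≈ 83.600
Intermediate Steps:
t(J) = J
v(k, y) = 12 (v(k, y) = 4*3 = 12)
E(x, T) = (12 + x)/(-3 + T) (E(x, T) = (x + 12)/(T - 3) = (12 + x)/(-3 + T))
E(7, 8)*(f + (-4 - 1*4)) = ((12 + 7)/(-3 + 8))*(30 + (-4 - 1*4)) = (19/5)*(30 + (-4 - 4)) = ((⅕)*19)*(30 - 8) = (19/5)*22 = 418/5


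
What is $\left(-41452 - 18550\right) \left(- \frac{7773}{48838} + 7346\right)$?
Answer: $- \frac{10763044006175}{24419} \approx -4.4076 \cdot 10^{8}$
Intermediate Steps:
$\left(-41452 - 18550\right) \left(- \frac{7773}{48838} + 7346\right) = - 60002 \left(\left(-7773\right) \frac{1}{48838} + 7346\right) = - 60002 \left(- \frac{7773}{48838} + 7346\right) = \left(-60002\right) \frac{358756175}{48838} = - \frac{10763044006175}{24419}$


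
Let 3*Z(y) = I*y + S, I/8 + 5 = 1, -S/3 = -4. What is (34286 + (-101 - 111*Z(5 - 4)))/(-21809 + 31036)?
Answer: 34925/9227 ≈ 3.7851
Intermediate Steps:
S = 12 (S = -3*(-4) = 12)
I = -32 (I = -40 + 8*1 = -40 + 8 = -32)
Z(y) = 4 - 32*y/3 (Z(y) = (-32*y + 12)/3 = (12 - 32*y)/3 = 4 - 32*y/3)
(34286 + (-101 - 111*Z(5 - 4)))/(-21809 + 31036) = (34286 + (-101 - 111*(4 - 32*(5 - 4)/3)))/(-21809 + 31036) = (34286 + (-101 - 111*(4 - 32/3*1)))/9227 = (34286 + (-101 - 111*(4 - 32/3)))*(1/9227) = (34286 + (-101 - 111*(-20/3)))*(1/9227) = (34286 + (-101 + 740))*(1/9227) = (34286 + 639)*(1/9227) = 34925*(1/9227) = 34925/9227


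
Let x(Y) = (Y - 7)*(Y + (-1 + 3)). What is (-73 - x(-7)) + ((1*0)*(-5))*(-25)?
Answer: -143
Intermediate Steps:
x(Y) = (-7 + Y)*(2 + Y) (x(Y) = (-7 + Y)*(Y + 2) = (-7 + Y)*(2 + Y))
(-73 - x(-7)) + ((1*0)*(-5))*(-25) = (-73 - (-14 + (-7)² - 5*(-7))) + ((1*0)*(-5))*(-25) = (-73 - (-14 + 49 + 35)) + (0*(-5))*(-25) = (-73 - 1*70) + 0*(-25) = (-73 - 70) + 0 = -143 + 0 = -143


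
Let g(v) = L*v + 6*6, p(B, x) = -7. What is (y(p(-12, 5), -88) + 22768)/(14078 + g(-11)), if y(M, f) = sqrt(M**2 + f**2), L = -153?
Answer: 22768/15797 + sqrt(7793)/15797 ≈ 1.4469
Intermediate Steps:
g(v) = 36 - 153*v (g(v) = -153*v + 6*6 = -153*v + 36 = 36 - 153*v)
(y(p(-12, 5), -88) + 22768)/(14078 + g(-11)) = (sqrt((-7)**2 + (-88)**2) + 22768)/(14078 + (36 - 153*(-11))) = (sqrt(49 + 7744) + 22768)/(14078 + (36 + 1683)) = (sqrt(7793) + 22768)/(14078 + 1719) = (22768 + sqrt(7793))/15797 = (22768 + sqrt(7793))*(1/15797) = 22768/15797 + sqrt(7793)/15797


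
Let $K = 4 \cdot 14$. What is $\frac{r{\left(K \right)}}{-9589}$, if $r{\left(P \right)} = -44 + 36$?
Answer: $\frac{8}{9589} \approx 0.00083429$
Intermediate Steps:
$K = 56$
$r{\left(P \right)} = -8$
$\frac{r{\left(K \right)}}{-9589} = - \frac{8}{-9589} = \left(-8\right) \left(- \frac{1}{9589}\right) = \frac{8}{9589}$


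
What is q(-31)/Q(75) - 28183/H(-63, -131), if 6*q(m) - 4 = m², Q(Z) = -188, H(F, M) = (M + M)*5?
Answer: 15263137/738840 ≈ 20.658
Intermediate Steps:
H(F, M) = 10*M (H(F, M) = (2*M)*5 = 10*M)
q(m) = ⅔ + m²/6
q(-31)/Q(75) - 28183/H(-63, -131) = (⅔ + (⅙)*(-31)²)/(-188) - 28183/(10*(-131)) = (⅔ + (⅙)*961)*(-1/188) - 28183/(-1310) = (⅔ + 961/6)*(-1/188) - 28183*(-1/1310) = (965/6)*(-1/188) + 28183/1310 = -965/1128 + 28183/1310 = 15263137/738840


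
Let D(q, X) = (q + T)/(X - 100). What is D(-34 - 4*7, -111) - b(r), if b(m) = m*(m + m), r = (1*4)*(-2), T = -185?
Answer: -26761/211 ≈ -126.83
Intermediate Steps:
D(q, X) = (-185 + q)/(-100 + X) (D(q, X) = (q - 185)/(X - 100) = (-185 + q)/(-100 + X))
r = -8 (r = 4*(-2) = -8)
b(m) = 2*m**2 (b(m) = m*(2*m) = 2*m**2)
D(-34 - 4*7, -111) - b(r) = (-185 + (-34 - 4*7))/(-100 - 111) - 2*(-8)**2 = (-185 + (-34 - 28))/(-211) - 2*64 = -(-185 - 62)/211 - 1*128 = -1/211*(-247) - 128 = 247/211 - 128 = -26761/211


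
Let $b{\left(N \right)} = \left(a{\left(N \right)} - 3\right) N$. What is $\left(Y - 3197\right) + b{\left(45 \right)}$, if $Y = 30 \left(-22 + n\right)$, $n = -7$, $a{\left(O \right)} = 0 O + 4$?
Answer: $-4022$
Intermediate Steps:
$a{\left(O \right)} = 4$ ($a{\left(O \right)} = 0 + 4 = 4$)
$b{\left(N \right)} = N$ ($b{\left(N \right)} = \left(4 - 3\right) N = 1 N = N$)
$Y = -870$ ($Y = 30 \left(-22 - 7\right) = 30 \left(-29\right) = -870$)
$\left(Y - 3197\right) + b{\left(45 \right)} = \left(-870 - 3197\right) + 45 = -4067 + 45 = -4022$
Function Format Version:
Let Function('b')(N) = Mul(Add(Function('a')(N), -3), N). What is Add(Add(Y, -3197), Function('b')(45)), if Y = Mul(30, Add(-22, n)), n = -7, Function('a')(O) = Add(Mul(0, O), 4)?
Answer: -4022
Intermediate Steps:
Function('a')(O) = 4 (Function('a')(O) = Add(0, 4) = 4)
Function('b')(N) = N (Function('b')(N) = Mul(Add(4, -3), N) = Mul(1, N) = N)
Y = -870 (Y = Mul(30, Add(-22, -7)) = Mul(30, -29) = -870)
Add(Add(Y, -3197), Function('b')(45)) = Add(Add(-870, -3197), 45) = Add(-4067, 45) = -4022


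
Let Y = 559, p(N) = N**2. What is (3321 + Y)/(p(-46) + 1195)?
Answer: 3880/3311 ≈ 1.1719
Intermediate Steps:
(3321 + Y)/(p(-46) + 1195) = (3321 + 559)/((-46)**2 + 1195) = 3880/(2116 + 1195) = 3880/3311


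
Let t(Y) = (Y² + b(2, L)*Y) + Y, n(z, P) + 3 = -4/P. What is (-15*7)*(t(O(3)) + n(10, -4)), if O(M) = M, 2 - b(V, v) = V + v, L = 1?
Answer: -735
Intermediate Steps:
b(V, v) = 2 - V - v (b(V, v) = 2 - (V + v) = 2 + (-V - v) = 2 - V - v)
n(z, P) = -3 - 4/P
t(Y) = Y² (t(Y) = (Y² + (2 - 1*2 - 1*1)*Y) + Y = (Y² + (2 - 2 - 1)*Y) + Y = (Y² - Y) + Y = Y²)
(-15*7)*(t(O(3)) + n(10, -4)) = (-15*7)*(3² + (-3 - 4/(-4))) = -105*(9 + (-3 - 4*(-¼))) = -105*(9 + (-3 + 1)) = -105*(9 - 2) = -105*7 = -735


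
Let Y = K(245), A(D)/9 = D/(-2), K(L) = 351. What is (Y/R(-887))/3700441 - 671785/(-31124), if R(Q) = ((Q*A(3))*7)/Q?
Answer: 17401304491071/806207679788 ≈ 21.584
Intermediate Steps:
A(D) = -9*D/2 (A(D) = 9*(D/(-2)) = 9*(D*(-½)) = 9*(-D/2) = -9*D/2)
Y = 351
R(Q) = -189/2 (R(Q) = ((Q*(-9/2*3))*7)/Q = ((Q*(-27/2))*7)/Q = (-27*Q/2*7)/Q = (-189*Q/2)/Q = -189/2)
(Y/R(-887))/3700441 - 671785/(-31124) = (351/(-189/2))/3700441 - 671785/(-31124) = (351*(-2/189))*(1/3700441) - 671785*(-1/31124) = -26/7*1/3700441 + 671785/31124 = -26/25903087 + 671785/31124 = 17401304491071/806207679788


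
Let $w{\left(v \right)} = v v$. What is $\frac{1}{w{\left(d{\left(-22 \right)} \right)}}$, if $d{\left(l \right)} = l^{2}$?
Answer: $\frac{1}{234256} \approx 4.2688 \cdot 10^{-6}$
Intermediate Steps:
$w{\left(v \right)} = v^{2}$
$\frac{1}{w{\left(d{\left(-22 \right)} \right)}} = \frac{1}{\left(\left(-22\right)^{2}\right)^{2}} = \frac{1}{484^{2}} = \frac{1}{234256}$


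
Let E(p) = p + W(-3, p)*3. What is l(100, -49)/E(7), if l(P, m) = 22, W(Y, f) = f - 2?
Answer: 1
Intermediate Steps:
W(Y, f) = -2 + f
E(p) = -6 + 4*p (E(p) = p + (-2 + p)*3 = p + (-6 + 3*p) = -6 + 4*p)
l(100, -49)/E(7) = 22/(-6 + 4*7) = 22/(-6 + 28) = 22/22 = 22*(1/22) = 1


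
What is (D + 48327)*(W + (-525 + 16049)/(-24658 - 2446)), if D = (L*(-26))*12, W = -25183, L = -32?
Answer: -904583255589/616 ≈ -1.4685e+9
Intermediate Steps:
D = 9984 (D = -32*(-26)*12 = 832*12 = 9984)
(D + 48327)*(W + (-525 + 16049)/(-24658 - 2446)) = (9984 + 48327)*(-25183 + (-525 + 16049)/(-24658 - 2446)) = 58311*(-25183 + 15524/(-27104)) = 58311*(-25183 + 15524*(-1/27104)) = 58311*(-25183 - 3881/6776) = 58311*(-170643889/6776) = -904583255589/616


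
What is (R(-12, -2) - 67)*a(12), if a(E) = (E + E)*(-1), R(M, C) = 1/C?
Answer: 1620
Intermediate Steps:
a(E) = -2*E (a(E) = (2*E)*(-1) = -2*E)
(R(-12, -2) - 67)*a(12) = (1/(-2) - 67)*(-2*12) = (-1/2 - 67)*(-24) = -135/2*(-24) = 1620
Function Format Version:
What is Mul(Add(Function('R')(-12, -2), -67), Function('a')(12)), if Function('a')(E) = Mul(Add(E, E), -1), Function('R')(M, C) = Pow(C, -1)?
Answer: 1620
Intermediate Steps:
Function('a')(E) = Mul(-2, E) (Function('a')(E) = Mul(Mul(2, E), -1) = Mul(-2, E))
Mul(Add(Function('R')(-12, -2), -67), Function('a')(12)) = Mul(Add(Pow(-2, -1), -67), Mul(-2, 12)) = Mul(Add(Rational(-1, 2), -67), -24) = Mul(Rational(-135, 2), -24) = 1620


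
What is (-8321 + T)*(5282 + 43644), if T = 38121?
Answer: 1457994800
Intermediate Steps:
(-8321 + T)*(5282 + 43644) = (-8321 + 38121)*(5282 + 43644) = 29800*48926 = 1457994800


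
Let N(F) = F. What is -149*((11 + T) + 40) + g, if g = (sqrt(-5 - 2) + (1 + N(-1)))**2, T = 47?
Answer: -14609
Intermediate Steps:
g = -7 (g = (sqrt(-5 - 2) + (1 - 1))**2 = (sqrt(-7) + 0)**2 = (I*sqrt(7) + 0)**2 = (I*sqrt(7))**2 = -7)
-149*((11 + T) + 40) + g = -149*((11 + 47) + 40) - 7 = -149*(58 + 40) - 7 = -149*98 - 7 = -14602 - 7 = -14609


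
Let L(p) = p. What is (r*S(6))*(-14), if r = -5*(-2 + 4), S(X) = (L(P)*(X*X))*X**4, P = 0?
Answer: 0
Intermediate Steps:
S(X) = 0 (S(X) = (0*(X*X))*X**4 = (0*X**2)*X**4 = 0*X**4 = 0)
r = -10 (r = -5*2 = -10)
(r*S(6))*(-14) = -10*0*(-14) = 0*(-14) = 0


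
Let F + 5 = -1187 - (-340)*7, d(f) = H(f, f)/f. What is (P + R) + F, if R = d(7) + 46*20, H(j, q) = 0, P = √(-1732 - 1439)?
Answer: 2108 + I*√3171 ≈ 2108.0 + 56.312*I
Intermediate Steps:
P = I*√3171 (P = √(-3171) = I*√3171 ≈ 56.312*I)
d(f) = 0 (d(f) = 0/f = 0)
R = 920 (R = 0 + 46*20 = 0 + 920 = 920)
F = 1188 (F = -5 + (-1187 - (-340)*7) = -5 + (-1187 - 1*(-2380)) = -5 + (-1187 + 2380) = -5 + 1193 = 1188)
(P + R) + F = (I*√3171 + 920) + 1188 = (920 + I*√3171) + 1188 = 2108 + I*√3171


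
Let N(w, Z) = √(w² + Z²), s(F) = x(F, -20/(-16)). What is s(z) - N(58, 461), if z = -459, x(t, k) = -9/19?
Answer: -9/19 - √215885 ≈ -465.11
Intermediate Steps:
x(t, k) = -9/19 (x(t, k) = -9*1/19 = -9/19)
s(F) = -9/19
N(w, Z) = √(Z² + w²)
s(z) - N(58, 461) = -9/19 - √(461² + 58²) = -9/19 - √(212521 + 3364) = -9/19 - √215885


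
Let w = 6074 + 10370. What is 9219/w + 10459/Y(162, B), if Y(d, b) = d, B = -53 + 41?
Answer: 86740637/1331964 ≈ 65.122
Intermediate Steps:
B = -12
w = 16444
9219/w + 10459/Y(162, B) = 9219/16444 + 10459/162 = 86740637/1331964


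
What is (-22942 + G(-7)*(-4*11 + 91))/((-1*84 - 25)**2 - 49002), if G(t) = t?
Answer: 23271/37121 ≈ 0.62690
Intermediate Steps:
(-22942 + G(-7)*(-4*11 + 91))/((-1*84 - 25)**2 - 49002) = (-22942 - 7*(-4*11 + 91))/((-1*84 - 25)**2 - 49002) = (-22942 - 7*(-44 + 91))/((-84 - 25)**2 - 49002) = (-22942 - 7*47)/((-109)**2 - 49002) = (-22942 - 329)/(11881 - 49002) = -23271/(-37121) = -23271*(-1/37121) = 23271/37121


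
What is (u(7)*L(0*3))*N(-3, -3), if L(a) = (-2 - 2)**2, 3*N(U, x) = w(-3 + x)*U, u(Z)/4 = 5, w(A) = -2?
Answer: 640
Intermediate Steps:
u(Z) = 20 (u(Z) = 4*5 = 20)
N(U, x) = -2*U/3 (N(U, x) = (-2*U)/3 = -2*U/3)
L(a) = 16 (L(a) = (-4)**2 = 16)
(u(7)*L(0*3))*N(-3, -3) = (20*16)*(-2/3*(-3)) = 320*2 = 640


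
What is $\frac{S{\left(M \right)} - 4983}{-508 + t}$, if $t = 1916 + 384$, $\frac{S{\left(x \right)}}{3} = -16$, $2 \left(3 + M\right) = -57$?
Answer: $- \frac{5031}{1792} \approx -2.8075$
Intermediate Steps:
$M = - \frac{63}{2}$ ($M = -3 + \frac{1}{2} \left(-57\right) = -3 - \frac{57}{2} = - \frac{63}{2} \approx -31.5$)
$S{\left(x \right)} = -48$ ($S{\left(x \right)} = 3 \left(-16\right) = -48$)
$t = 2300$
$\frac{S{\left(M \right)} - 4983}{-508 + t} = \frac{-48 - 4983}{-508 + 2300} = - \frac{5031}{1792}$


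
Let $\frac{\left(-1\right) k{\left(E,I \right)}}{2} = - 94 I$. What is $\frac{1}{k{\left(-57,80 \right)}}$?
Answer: $\frac{1}{15040} \approx 6.6489 \cdot 10^{-5}$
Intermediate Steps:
$k{\left(E,I \right)} = 188 I$ ($k{\left(E,I \right)} = - 2 \left(- 94 I\right) = 188 I$)
$\frac{1}{k{\left(-57,80 \right)}} = \frac{1}{188 \cdot 80} = \frac{1}{15040}$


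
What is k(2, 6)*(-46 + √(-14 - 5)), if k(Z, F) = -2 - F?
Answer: 368 - 8*I*√19 ≈ 368.0 - 34.871*I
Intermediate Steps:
k(2, 6)*(-46 + √(-14 - 5)) = (-2 - 1*6)*(-46 + √(-14 - 5)) = (-2 - 6)*(-46 + √(-19)) = -8*(-46 + I*√19) = 368 - 8*I*√19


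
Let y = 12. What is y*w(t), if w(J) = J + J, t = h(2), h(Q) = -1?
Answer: -24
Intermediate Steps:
t = -1
w(J) = 2*J
y*w(t) = 12*(2*(-1)) = 12*(-2) = -24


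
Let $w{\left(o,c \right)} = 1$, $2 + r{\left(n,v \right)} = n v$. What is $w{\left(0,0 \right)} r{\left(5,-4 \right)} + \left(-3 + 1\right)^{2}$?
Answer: $-18$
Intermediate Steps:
$r{\left(n,v \right)} = -2 + n v$
$w{\left(0,0 \right)} r{\left(5,-4 \right)} + \left(-3 + 1\right)^{2} = 1 \left(-2 + 5 \left(-4\right)\right) + \left(-3 + 1\right)^{2} = 1 \left(-2 - 20\right) + \left(-2\right)^{2} = 1 \left(-22\right) + 4 = -22 + 4 = -18$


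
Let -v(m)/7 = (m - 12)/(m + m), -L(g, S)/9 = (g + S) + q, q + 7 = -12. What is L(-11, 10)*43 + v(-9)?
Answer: 46391/6 ≈ 7731.8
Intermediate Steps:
q = -19 (q = -7 - 12 = -19)
L(g, S) = 171 - 9*S - 9*g (L(g, S) = -9*((g + S) - 19) = -9*((S + g) - 19) = -9*(-19 + S + g) = 171 - 9*S - 9*g)
v(m) = -7*(-12 + m)/(2*m) (v(m) = -7*(m - 12)/(m + m) = -7*(-12 + m)/(2*m))
L(-11, 10)*43 + v(-9) = (171 - 9*10 - 9*(-11))*43 + (-7/2 + 42/(-9)) = (171 - 90 + 99)*43 + (-7/2 + 42*(-⅑)) = 180*43 + (-7/2 - 14/3) = 7740 - 49/6 = 46391/6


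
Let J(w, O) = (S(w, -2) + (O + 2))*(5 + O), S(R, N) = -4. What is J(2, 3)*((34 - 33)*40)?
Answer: 320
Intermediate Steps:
J(w, O) = (-2 + O)*(5 + O) (J(w, O) = (-4 + (O + 2))*(5 + O) = (-4 + (2 + O))*(5 + O) = (-2 + O)*(5 + O))
J(2, 3)*((34 - 33)*40) = (-10 + 3**2 + 3*3)*((34 - 33)*40) = (-10 + 9 + 9)*(1*40) = 8*40 = 320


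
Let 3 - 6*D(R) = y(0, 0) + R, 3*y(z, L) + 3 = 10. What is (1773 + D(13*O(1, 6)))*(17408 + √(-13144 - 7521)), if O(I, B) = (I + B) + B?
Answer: 273383936/9 + 31409*I*√20665/18 ≈ 3.0376e+7 + 2.5084e+5*I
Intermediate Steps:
y(z, L) = 7/3 (y(z, L) = -1 + (⅓)*10 = -1 + 10/3 = 7/3)
O(I, B) = I + 2*B (O(I, B) = (B + I) + B = I + 2*B)
D(R) = ⅑ - R/6 (D(R) = ½ - (7/3 + R)/6 = ½ + (-7/18 - R/6) = ⅑ - R/6)
(1773 + D(13*O(1, 6)))*(17408 + √(-13144 - 7521)) = (1773 + (⅑ - 13*(1 + 2*6)/6))*(17408 + √(-13144 - 7521)) = (1773 + (⅑ - 13*(1 + 12)/6))*(17408 + √(-20665)) = (1773 + (⅑ - 13*13/6))*(17408 + I*√20665) = (1773 + (⅑ - ⅙*169))*(17408 + I*√20665) = (1773 + (⅑ - 169/6))*(17408 + I*√20665) = (1773 - 505/18)*(17408 + I*√20665) = 31409*(17408 + I*√20665)/18 = 273383936/9 + 31409*I*√20665/18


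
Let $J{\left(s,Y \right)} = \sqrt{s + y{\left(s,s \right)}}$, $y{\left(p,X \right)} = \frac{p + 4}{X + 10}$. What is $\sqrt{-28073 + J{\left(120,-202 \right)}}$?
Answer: $\frac{\sqrt{-118608425 + 65 \sqrt{511030}}}{65} \approx 167.52 i$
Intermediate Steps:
$y{\left(p,X \right)} = \frac{4 + p}{10 + X}$
$J{\left(s,Y \right)} = \sqrt{s + \frac{4 + s}{10 + s}}$
$\sqrt{-28073 + J{\left(120,-202 \right)}} = \sqrt{-28073 + \sqrt{\frac{4 + 120 + 120 \left(10 + 120\right)}{10 + 120}}} = \sqrt{-28073 + \sqrt{\frac{4 + 120 + 120 \cdot 130}{130}}} = \sqrt{-28073 + \sqrt{\frac{4 + 120 + 15600}{130}}} = \sqrt{-28073 + \sqrt{\frac{1}{130} \cdot 15724}} = \sqrt{-28073 + \sqrt{\frac{7862}{65}}} = \sqrt{-28073 + \frac{\sqrt{511030}}{65}}$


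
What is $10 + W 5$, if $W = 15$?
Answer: $85$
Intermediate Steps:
$10 + W 5 = 10 + 15 \cdot 5 = 10 + 75 = 85$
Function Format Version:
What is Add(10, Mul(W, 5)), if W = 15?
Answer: 85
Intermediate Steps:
Add(10, Mul(W, 5)) = Add(10, Mul(15, 5)) = Add(10, 75) = 85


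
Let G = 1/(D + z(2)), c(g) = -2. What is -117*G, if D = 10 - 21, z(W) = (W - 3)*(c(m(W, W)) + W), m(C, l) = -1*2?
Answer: 117/11 ≈ 10.636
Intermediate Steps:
m(C, l) = -2
z(W) = (-3 + W)*(-2 + W) (z(W) = (W - 3)*(-2 + W) = (-3 + W)*(-2 + W))
D = -11
G = -1/11 (G = 1/(-11 + (6 + 2**2 - 5*2)) = 1/(-11 + (6 + 4 - 10)) = 1/(-11 + 0) = 1/(-11) = -1/11 ≈ -0.090909)
-117*G = -117*(-1/11) = 117/11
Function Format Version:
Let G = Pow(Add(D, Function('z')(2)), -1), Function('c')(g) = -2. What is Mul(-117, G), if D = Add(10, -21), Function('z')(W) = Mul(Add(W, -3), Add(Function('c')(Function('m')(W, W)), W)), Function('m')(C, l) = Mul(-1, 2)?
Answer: Rational(117, 11) ≈ 10.636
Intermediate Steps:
Function('m')(C, l) = -2
Function('z')(W) = Mul(Add(-3, W), Add(-2, W)) (Function('z')(W) = Mul(Add(W, -3), Add(-2, W)) = Mul(Add(-3, W), Add(-2, W)))
D = -11
G = Rational(-1, 11) (G = Pow(Add(-11, Add(6, Pow(2, 2), Mul(-5, 2))), -1) = Pow(Add(-11, Add(6, 4, -10)), -1) = Pow(Add(-11, 0), -1) = Pow(-11, -1) = Rational(-1, 11) ≈ -0.090909)
Mul(-117, G) = Mul(-117, Rational(-1, 11)) = Rational(117, 11)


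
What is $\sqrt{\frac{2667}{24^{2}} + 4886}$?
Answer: $\frac{\sqrt{2817003}}{24} \approx 69.933$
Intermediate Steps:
$\sqrt{\frac{2667}{24^{2}} + 4886} = \sqrt{\frac{2667}{576} + 4886} = \sqrt{2667 \cdot \frac{1}{576} + 4886} = \sqrt{\frac{889}{192} + 4886} = \sqrt{\frac{939001}{192}} = \frac{\sqrt{2817003}}{24}$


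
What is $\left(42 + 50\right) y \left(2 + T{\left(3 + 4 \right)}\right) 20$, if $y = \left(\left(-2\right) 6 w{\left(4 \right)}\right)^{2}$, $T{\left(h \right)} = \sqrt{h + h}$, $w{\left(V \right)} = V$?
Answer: $8478720 + 4239360 \sqrt{14} \approx 2.4341 \cdot 10^{7}$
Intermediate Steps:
$T{\left(h \right)} = \sqrt{2} \sqrt{h}$ ($T{\left(h \right)} = \sqrt{2 h} = \sqrt{2} \sqrt{h}$)
$y = 2304$ ($y = \left(\left(-2\right) 6 \cdot 4\right)^{2} = \left(\left(-12\right) 4\right)^{2} = \left(-48\right)^{2} = 2304$)
$\left(42 + 50\right) y \left(2 + T{\left(3 + 4 \right)}\right) 20 = \left(42 + 50\right) 2304 \left(2 + \sqrt{2} \sqrt{3 + 4}\right) 20 = 92 \cdot 2304 \left(2 + \sqrt{2} \sqrt{7}\right) 20 = 92 \cdot 2304 \left(2 + \sqrt{14}\right) 20 = 92 \left(4608 + 2304 \sqrt{14}\right) 20 = \left(423936 + 211968 \sqrt{14}\right) 20 = 8478720 + 4239360 \sqrt{14}$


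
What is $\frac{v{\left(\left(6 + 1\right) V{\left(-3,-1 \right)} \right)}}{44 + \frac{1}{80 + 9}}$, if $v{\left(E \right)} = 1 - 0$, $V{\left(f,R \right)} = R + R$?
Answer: $\frac{89}{3917} \approx 0.022721$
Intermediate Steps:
$V{\left(f,R \right)} = 2 R$
$v{\left(E \right)} = 1$ ($v{\left(E \right)} = 1 + 0 = 1$)
$\frac{v{\left(\left(6 + 1\right) V{\left(-3,-1 \right)} \right)}}{44 + \frac{1}{80 + 9}} = 1 \frac{1}{44 + \frac{1}{80 + 9}} = 1 \frac{1}{44 + \frac{1}{89}} = 1 \frac{1}{\frac{3917}{89}} = 1 \cdot \frac{89}{3917} = \frac{89}{3917}$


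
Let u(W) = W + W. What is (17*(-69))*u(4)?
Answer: -9384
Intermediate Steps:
u(W) = 2*W
(17*(-69))*u(4) = (17*(-69))*(2*4) = -1173*8 = -9384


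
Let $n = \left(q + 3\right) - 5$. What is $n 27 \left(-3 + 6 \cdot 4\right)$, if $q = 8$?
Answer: $3402$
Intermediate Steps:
$n = 6$ ($n = \left(8 + 3\right) - 5 = 11 - 5 = 6$)
$n 27 \left(-3 + 6 \cdot 4\right) = 6 \cdot 27 \left(-3 + 6 \cdot 4\right) = 162 \left(-3 + 24\right) = 162 \cdot 21 = 3402$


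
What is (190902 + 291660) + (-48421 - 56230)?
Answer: 377911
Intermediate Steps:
(190902 + 291660) + (-48421 - 56230) = 482562 - 104651 = 377911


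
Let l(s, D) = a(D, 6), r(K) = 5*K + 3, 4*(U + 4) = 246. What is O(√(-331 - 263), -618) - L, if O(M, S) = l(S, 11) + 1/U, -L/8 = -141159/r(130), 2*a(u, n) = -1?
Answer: -259805043/150190 ≈ -1729.8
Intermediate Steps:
U = 115/2 (U = -4 + (¼)*246 = -4 + 123/2 = 115/2 ≈ 57.500)
a(u, n) = -½ (a(u, n) = (½)*(-1) = -½)
r(K) = 3 + 5*K
l(s, D) = -½
L = 1129272/653 (L = -(-1129272)/(3 + 5*130) = -(-1129272)/(3 + 650) = -(-1129272)/653 = -8*(-141159/653) = 1129272/653 ≈ 1729.4)
O(M, S) = -111/230 (O(M, S) = -½ + 1/(115/2) = -½ + 2/115 = -111/230)
O(√(-331 - 263), -618) - L = -111/230 - 1*1129272/653 = -111/230 - 1129272/653 = -259805043/150190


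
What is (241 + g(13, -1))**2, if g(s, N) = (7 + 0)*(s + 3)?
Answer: 124609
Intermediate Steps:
g(s, N) = 21 + 7*s (g(s, N) = 7*(3 + s) = 21 + 7*s)
(241 + g(13, -1))**2 = (241 + (21 + 7*13))**2 = (241 + (21 + 91))**2 = (241 + 112)**2 = 353**2 = 124609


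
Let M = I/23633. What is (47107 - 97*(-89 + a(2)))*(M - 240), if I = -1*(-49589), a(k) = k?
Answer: -312297997726/23633 ≈ -1.3214e+7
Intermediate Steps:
I = 49589
M = 49589/23633 ≈ 2.0983
(47107 - 97*(-89 + a(2)))*(M - 240) = (47107 - 97*(-89 + 2))*(49589/23633 - 240) = (47107 - 97*(-87))*(-5622331/23633) = (47107 + 8439)*(-5622331/23633) = 55546*(-5622331/23633) = -312297997726/23633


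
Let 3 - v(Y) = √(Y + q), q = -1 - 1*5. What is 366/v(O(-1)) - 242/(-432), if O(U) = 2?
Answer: 238741/2808 + 732*I/13 ≈ 85.022 + 56.308*I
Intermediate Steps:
q = -6 (q = -1 - 5 = -6)
v(Y) = 3 - √(-6 + Y) (v(Y) = 3 - √(Y - 6) = 3 - √(-6 + Y))
366/v(O(-1)) - 242/(-432) = 366/(3 - √(-6 + 2)) - 242/(-432) = 366/(3 - √(-4)) - 242*(-1/432) = 366/(3 - 2*I) + 121/216 = 366*((3 + 2*I)/13) + 121/216 = 366*(3 + 2*I)/13 + 121/216 = 121/216 + 366*(3 + 2*I)/13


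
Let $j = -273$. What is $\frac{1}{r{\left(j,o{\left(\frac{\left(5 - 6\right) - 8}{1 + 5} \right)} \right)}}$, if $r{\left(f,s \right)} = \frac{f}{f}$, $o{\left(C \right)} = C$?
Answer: $1$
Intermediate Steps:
$r{\left(f,s \right)} = 1$
$\frac{1}{r{\left(j,o{\left(\frac{\left(5 - 6\right) - 8}{1 + 5} \right)} \right)}} = 1^{-1} = 1$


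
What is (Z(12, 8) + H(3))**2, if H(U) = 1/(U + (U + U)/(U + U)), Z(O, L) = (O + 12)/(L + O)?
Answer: 841/400 ≈ 2.1025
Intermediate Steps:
Z(O, L) = (12 + O)/(L + O)
H(U) = 1/(1 + U) (H(U) = 1/(U + (2*U)/((2*U))) = 1/(U + (2*U)*(1/(2*U))) = 1/(U + 1) = 1/(1 + U))
(Z(12, 8) + H(3))**2 = ((12 + 12)/(8 + 12) + 1/(1 + 3))**2 = (24/20 + 1/4)**2 = ((1/20)*24 + 1/4)**2 = (6/5 + 1/4)**2 = (29/20)**2 = 841/400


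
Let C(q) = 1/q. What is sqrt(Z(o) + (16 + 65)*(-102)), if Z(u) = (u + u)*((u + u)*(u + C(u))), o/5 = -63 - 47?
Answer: I*sqrt(665510462) ≈ 25798.0*I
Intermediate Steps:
o = -550 (o = 5*(-63 - 47) = 5*(-110) = -550)
Z(u) = 4*u**2*(u + 1/u) (Z(u) = (u + u)*((u + u)*(u + 1/u)) = (2*u)*((2*u)*(u + 1/u)) = (2*u)*(2*u*(u + 1/u)) = 4*u**2*(u + 1/u))
sqrt(Z(o) + (16 + 65)*(-102)) = sqrt(4*(-550)*(1 + (-550)**2) + (16 + 65)*(-102)) = sqrt(4*(-550)*(1 + 302500) + 81*(-102)) = sqrt(4*(-550)*302501 - 8262) = sqrt(-665502200 - 8262) = sqrt(-665510462) = I*sqrt(665510462)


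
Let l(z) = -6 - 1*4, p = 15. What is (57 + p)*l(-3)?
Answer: -720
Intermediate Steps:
l(z) = -10 (l(z) = -6 - 4 = -10)
(57 + p)*l(-3) = (57 + 15)*(-10) = 72*(-10) = -720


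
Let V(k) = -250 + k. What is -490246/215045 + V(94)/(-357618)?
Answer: -29214541168/12817327135 ≈ -2.2793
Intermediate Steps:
-490246/215045 + V(94)/(-357618) = -490246/215045 + (-250 + 94)/(-357618) = -490246*1/215045 - 156*(-1/357618) = -490246/215045 + 26/59603 = -29214541168/12817327135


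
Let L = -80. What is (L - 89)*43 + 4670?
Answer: -2597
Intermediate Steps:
(L - 89)*43 + 4670 = (-80 - 89)*43 + 4670 = -169*43 + 4670 = -7267 + 4670 = -2597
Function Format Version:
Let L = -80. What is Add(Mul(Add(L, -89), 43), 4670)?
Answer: -2597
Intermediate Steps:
Add(Mul(Add(L, -89), 43), 4670) = Add(Mul(Add(-80, -89), 43), 4670) = Add(Mul(-169, 43), 4670) = Add(-7267, 4670) = -2597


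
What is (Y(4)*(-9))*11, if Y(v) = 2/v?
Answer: -99/2 ≈ -49.500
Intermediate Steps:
(Y(4)*(-9))*11 = ((2/4)*(-9))*11 = ((2*(¼))*(-9))*11 = ((½)*(-9))*11 = -9/2*11 = -99/2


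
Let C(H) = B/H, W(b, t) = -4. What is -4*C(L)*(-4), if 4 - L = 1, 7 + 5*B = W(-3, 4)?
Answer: -176/15 ≈ -11.733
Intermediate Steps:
B = -11/5 (B = -7/5 + (⅕)*(-4) = -7/5 - ⅘ = -11/5 ≈ -2.2000)
L = 3 (L = 4 - 1*1 = 4 - 1 = 3)
C(H) = -11/(5*H)
-4*C(L)*(-4) = -(-44)/(5*3)*(-4) = -4*(-11/15)*(-4) = (44/15)*(-4) = -176/15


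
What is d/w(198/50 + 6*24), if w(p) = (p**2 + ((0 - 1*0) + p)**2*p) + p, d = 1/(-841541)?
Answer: -15625/42881830805196459 ≈ -3.6437e-13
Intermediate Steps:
d = -1/841541 ≈ -1.1883e-6
w(p) = p + p**2 + p**3 (w(p) = (p**2 + ((0 + 0) + p)**2*p) + p = (p**2 + (0 + p)**2*p) + p = (p**2 + p**2*p) + p = (p**2 + p**3) + p = p + p**2 + p**3)
d/w(198/50 + 6*24) = -1/((198/50 + 6*24)*(1 + (198/50 + 6*24) + (198/50 + 6*24)**2))/841541 = -1/((198*(1/50) + 144)*(1 + (198*(1/50) + 144) + (198*(1/50) + 144)**2))/841541 = -1/((99/25 + 144)*(1 + (99/25 + 144) + (99/25 + 144)**2))/841541 = -25/(3699*(1 + 3699/25 + (3699/25)**2))/841541 = -25/(3699*(1 + 3699/25 + 13682601/625))/841541 = -1/(841541*((3699/25)*(13775701/625))) = -1/(841541*50956317999/15625) = -1/841541*15625/50956317999 = -15625/42881830805196459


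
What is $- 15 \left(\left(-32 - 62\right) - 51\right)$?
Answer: $2175$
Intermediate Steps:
$- 15 \left(\left(-32 - 62\right) - 51\right) = - 15 \left(-94 - 51\right) = \left(-15\right) \left(-145\right) = 2175$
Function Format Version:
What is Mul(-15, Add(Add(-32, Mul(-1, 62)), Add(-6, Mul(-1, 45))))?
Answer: 2175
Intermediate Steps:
Mul(-15, Add(Add(-32, Mul(-1, 62)), Add(-6, Mul(-1, 45)))) = Mul(-15, Add(Add(-32, -62), Add(-6, -45))) = Mul(-15, Add(-94, -51)) = Mul(-15, -145) = 2175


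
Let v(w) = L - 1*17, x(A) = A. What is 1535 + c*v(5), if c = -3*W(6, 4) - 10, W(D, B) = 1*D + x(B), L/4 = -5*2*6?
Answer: 11815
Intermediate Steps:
L = -240 (L = 4*(-5*2*6) = 4*(-10*6) = 4*(-60) = -240)
W(D, B) = B + D (W(D, B) = 1*D + B = D + B = B + D)
c = -40 (c = -3*(4 + 6) - 10 = -3*10 - 10 = -30 - 10 = -40)
v(w) = -257 (v(w) = -240 - 1*17 = -240 - 17 = -257)
1535 + c*v(5) = 1535 - 40*(-257) = 1535 + 10280 = 11815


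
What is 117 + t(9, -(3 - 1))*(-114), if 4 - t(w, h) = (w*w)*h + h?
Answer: -19035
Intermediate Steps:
t(w, h) = 4 - h - h*w**2 (t(w, h) = 4 - ((w*w)*h + h) = 4 - (w**2*h + h) = 4 - (h*w**2 + h) = 4 - (h + h*w**2) = 4 + (-h - h*w**2) = 4 - h - h*w**2)
117 + t(9, -(3 - 1))*(-114) = 117 + (4 - (-1)*(3 - 1) - 1*(-(3 - 1))*9**2)*(-114) = 117 + (4 - (-1)*2 - 1*(-1*2)*81)*(-114) = 117 + (4 - 1*(-2) - 1*(-2)*81)*(-114) = 117 + (4 + 2 + 162)*(-114) = 117 + 168*(-114) = 117 - 19152 = -19035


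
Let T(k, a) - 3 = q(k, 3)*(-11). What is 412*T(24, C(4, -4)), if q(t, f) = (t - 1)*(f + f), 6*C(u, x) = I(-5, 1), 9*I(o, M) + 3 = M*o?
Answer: -624180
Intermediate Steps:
I(o, M) = -⅓ + M*o/9 (I(o, M) = -⅓ + (M*o)/9 = -⅓ + M*o/9)
C(u, x) = -4/27 (C(u, x) = (-⅓ + (⅑)*1*(-5))/6 = (-⅓ - 5/9)/6 = (⅙)*(-8/9) = -4/27)
q(t, f) = 2*f*(-1 + t) (q(t, f) = (-1 + t)*(2*f) = 2*f*(-1 + t))
T(k, a) = 69 - 66*k (T(k, a) = 3 + (2*3*(-1 + k))*(-11) = 3 + (-6 + 6*k)*(-11) = 3 + (66 - 66*k) = 69 - 66*k)
412*T(24, C(4, -4)) = 412*(69 - 66*24) = 412*(69 - 1584) = 412*(-1515) = -624180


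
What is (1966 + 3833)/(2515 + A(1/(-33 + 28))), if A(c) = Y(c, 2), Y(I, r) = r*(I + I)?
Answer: 28995/12571 ≈ 2.3065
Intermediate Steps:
Y(I, r) = 2*I*r (Y(I, r) = r*(2*I) = 2*I*r)
A(c) = 4*c (A(c) = 2*c*2 = 4*c)
(1966 + 3833)/(2515 + A(1/(-33 + 28))) = (1966 + 3833)/(2515 + 4/(-33 + 28)) = 5799/(2515 + 4/(-5)) = 5799/(2515 + 4*(-⅕)) = 5799/(2515 - ⅘) = 5799/(12571/5) = 5799*(5/12571) = 28995/12571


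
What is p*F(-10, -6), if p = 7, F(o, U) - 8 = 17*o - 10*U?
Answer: -714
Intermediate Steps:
F(o, U) = 8 - 10*U + 17*o (F(o, U) = 8 + (17*o - 10*U) = 8 + (-10*U + 17*o) = 8 - 10*U + 17*o)
p*F(-10, -6) = 7*(8 - 10*(-6) + 17*(-10)) = 7*(8 + 60 - 170) = 7*(-102) = -714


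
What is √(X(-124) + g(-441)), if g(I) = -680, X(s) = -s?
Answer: 2*I*√139 ≈ 23.58*I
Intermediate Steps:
√(X(-124) + g(-441)) = √(-1*(-124) - 680) = √(124 - 680) = √(-556) = 2*I*√139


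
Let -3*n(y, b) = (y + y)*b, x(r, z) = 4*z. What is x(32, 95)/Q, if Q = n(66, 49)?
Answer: -95/539 ≈ -0.17625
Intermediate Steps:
n(y, b) = -2*b*y/3 (n(y, b) = -(y + y)*b/3 = -2*y*b/3 = -2*b*y/3)
Q = -2156 (Q = -⅔*49*66 = -2156)
x(32, 95)/Q = (4*95)/(-2156) = 380*(-1/2156) = -95/539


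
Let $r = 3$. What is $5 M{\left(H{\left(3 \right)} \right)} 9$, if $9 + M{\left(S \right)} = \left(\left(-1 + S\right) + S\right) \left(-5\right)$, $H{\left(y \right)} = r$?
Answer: $-1530$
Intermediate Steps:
$H{\left(y \right)} = 3$
$M{\left(S \right)} = -4 - 10 S$ ($M{\left(S \right)} = -9 + \left(\left(-1 + S\right) + S\right) \left(-5\right) = -9 + \left(-1 + 2 S\right) \left(-5\right) = -9 - \left(-5 + 10 S\right) = -4 - 10 S$)
$5 M{\left(H{\left(3 \right)} \right)} 9 = 5 \left(-4 - 30\right) 9 = 5 \left(-34\right) 9 = \left(-170\right) 9 = -1530$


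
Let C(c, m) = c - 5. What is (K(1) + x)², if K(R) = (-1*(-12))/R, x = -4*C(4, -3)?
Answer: 256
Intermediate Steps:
C(c, m) = -5 + c
x = 4 (x = -4*(-5 + 4) = -4*(-1) = 4)
K(R) = 12/R
(K(1) + x)² = (12/1 + 4)² = (12*1 + 4)² = (12 + 4)² = 16² = 256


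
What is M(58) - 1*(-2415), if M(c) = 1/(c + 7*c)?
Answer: 1120561/464 ≈ 2415.0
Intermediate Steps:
M(c) = 1/(8*c)
M(58) - 1*(-2415) = (⅛)/58 - 1*(-2415) = (⅛)*(1/58) + 2415 = 1/464 + 2415 = 1120561/464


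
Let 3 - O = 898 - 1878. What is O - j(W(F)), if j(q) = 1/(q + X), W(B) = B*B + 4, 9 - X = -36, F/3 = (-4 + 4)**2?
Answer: 48166/49 ≈ 982.98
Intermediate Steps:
F = 0 (F = 3*(-4 + 4)**2 = 3*0**2 = 3*0 = 0)
X = 45 (X = 9 - 1*(-36) = 9 + 36 = 45)
W(B) = 4 + B**2 (W(B) = B**2 + 4 = 4 + B**2)
j(q) = 1/(45 + q) (j(q) = 1/(q + 45) = 1/(45 + q))
O = 983 (O = 3 - (898 - 1878) = 3 - 1*(-980) = 3 + 980 = 983)
O - j(W(F)) = 983 - 1/(45 + (4 + 0**2)) = 983 - 1/(45 + (4 + 0)) = 983 - 1/(45 + 4) = 983 - 1/49 = 48166/49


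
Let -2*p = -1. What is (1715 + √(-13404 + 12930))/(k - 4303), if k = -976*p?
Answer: -1715/4791 - I*√474/4791 ≈ -0.35796 - 0.0045443*I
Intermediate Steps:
p = ½ (p = -½*(-1) = ½ ≈ 0.50000)
k = -488 (k = -976*½ = -488)
(1715 + √(-13404 + 12930))/(k - 4303) = (1715 + √(-13404 + 12930))/(-488 - 4303) = (1715 + √(-474))/(-4791) = (1715 + I*√474)*(-1/4791) = -1715/4791 - I*√474/4791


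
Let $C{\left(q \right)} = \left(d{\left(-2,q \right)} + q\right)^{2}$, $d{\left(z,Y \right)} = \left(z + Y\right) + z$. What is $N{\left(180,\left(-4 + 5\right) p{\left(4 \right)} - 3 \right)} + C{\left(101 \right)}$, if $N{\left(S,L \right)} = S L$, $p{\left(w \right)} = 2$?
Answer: $39024$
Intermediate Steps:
$d{\left(z,Y \right)} = Y + 2 z$ ($d{\left(z,Y \right)} = \left(Y + z\right) + z = Y + 2 z$)
$C{\left(q \right)} = \left(-4 + 2 q\right)^{2}$ ($C{\left(q \right)} = \left(\left(q + 2 \left(-2\right)\right) + q\right)^{2} = \left(\left(q - 4\right) + q\right)^{2} = \left(\left(-4 + q\right) + q\right)^{2} = \left(-4 + 2 q\right)^{2}$)
$N{\left(S,L \right)} = L S$
$N{\left(180,\left(-4 + 5\right) p{\left(4 \right)} - 3 \right)} + C{\left(101 \right)} = \left(\left(-4 + 5\right) 2 - 3\right) 180 + 4 \left(-2 + 101\right)^{2} = \left(1 \cdot 2 - 3\right) 180 + 4 \cdot 99^{2} = \left(2 - 3\right) 180 + 4 \cdot 9801 = \left(-1\right) 180 + 39204 = -180 + 39204 = 39024$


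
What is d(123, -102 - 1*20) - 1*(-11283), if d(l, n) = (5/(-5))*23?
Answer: 11260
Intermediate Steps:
d(l, n) = -23 (d(l, n) = (5*(-⅕))*23 = -1*23 = -23)
d(123, -102 - 1*20) - 1*(-11283) = -23 - 1*(-11283) = -23 + 11283 = 11260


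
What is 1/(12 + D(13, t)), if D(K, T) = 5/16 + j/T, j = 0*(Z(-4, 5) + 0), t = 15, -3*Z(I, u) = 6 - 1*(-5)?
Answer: 16/197 ≈ 0.081218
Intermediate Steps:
Z(I, u) = -11/3 (Z(I, u) = -(6 - 1*(-5))/3 = -(6 + 5)/3 = -⅓*11 = -11/3)
j = 0 (j = 0*(-11/3 + 0) = 0*(-11/3) = 0)
D(K, T) = 5/16 (D(K, T) = 5/16 + 0/T = 5*(1/16) + 0 = 5/16 + 0 = 5/16)
1/(12 + D(13, t)) = 1/(12 + 5/16) = 1/(197/16) = 16/197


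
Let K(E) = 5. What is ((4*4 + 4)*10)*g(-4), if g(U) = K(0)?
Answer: 1000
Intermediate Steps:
g(U) = 5
((4*4 + 4)*10)*g(-4) = ((4*4 + 4)*10)*5 = ((16 + 4)*10)*5 = (20*10)*5 = 200*5 = 1000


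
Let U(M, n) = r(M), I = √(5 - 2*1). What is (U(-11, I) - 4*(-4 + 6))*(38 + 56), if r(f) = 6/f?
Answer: -8836/11 ≈ -803.27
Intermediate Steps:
I = √3 (I = √(5 - 2) = √3 ≈ 1.7320)
U(M, n) = 6/M
(U(-11, I) - 4*(-4 + 6))*(38 + 56) = (6/(-11) - 4*(-4 + 6))*(38 + 56) = (6*(-1/11) - 4*2)*94 = (-6/11 - 8)*94 = -94/11*94 = -8836/11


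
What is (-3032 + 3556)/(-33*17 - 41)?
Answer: -262/301 ≈ -0.87043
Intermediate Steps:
(-3032 + 3556)/(-33*17 - 41) = 524/(-561 - 41) = 524/(-602) = 524*(-1/602) = -262/301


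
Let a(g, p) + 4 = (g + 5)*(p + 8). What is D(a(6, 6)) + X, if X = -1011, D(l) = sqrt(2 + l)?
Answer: -1011 + 2*sqrt(38) ≈ -998.67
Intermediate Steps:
a(g, p) = -4 + (5 + g)*(8 + p) (a(g, p) = -4 + (g + 5)*(p + 8) = -4 + (5 + g)*(8 + p))
D(a(6, 6)) + X = sqrt(2 + (36 + 5*6 + 8*6 + 6*6)) - 1011 = sqrt(2 + (36 + 30 + 48 + 36)) - 1011 = sqrt(2 + 150) - 1011 = sqrt(152) - 1011 = 2*sqrt(38) - 1011 = -1011 + 2*sqrt(38)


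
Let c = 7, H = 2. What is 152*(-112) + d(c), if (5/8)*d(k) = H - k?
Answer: -17032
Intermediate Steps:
d(k) = 16/5 - 8*k/5 (d(k) = 8*(2 - k)/5 = 16/5 - 8*k/5)
152*(-112) + d(c) = 152*(-112) + (16/5 - 8/5*7) = -17024 + (16/5 - 56/5) = -17024 - 8 = -17032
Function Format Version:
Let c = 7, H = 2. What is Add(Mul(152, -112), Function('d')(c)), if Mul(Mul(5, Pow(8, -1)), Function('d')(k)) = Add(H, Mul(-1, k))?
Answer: -17032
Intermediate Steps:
Function('d')(k) = Add(Rational(16, 5), Mul(Rational(-8, 5), k)) (Function('d')(k) = Mul(Rational(8, 5), Add(2, Mul(-1, k))) = Add(Rational(16, 5), Mul(Rational(-8, 5), k)))
Add(Mul(152, -112), Function('d')(c)) = Add(Mul(152, -112), Add(Rational(16, 5), Mul(Rational(-8, 5), 7))) = Add(-17024, Add(Rational(16, 5), Rational(-56, 5))) = Add(-17024, -8) = -17032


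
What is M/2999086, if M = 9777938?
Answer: 4888969/1499543 ≈ 3.2603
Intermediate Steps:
M/2999086 = 9777938/2999086 = 9777938*(1/2999086) = 4888969/1499543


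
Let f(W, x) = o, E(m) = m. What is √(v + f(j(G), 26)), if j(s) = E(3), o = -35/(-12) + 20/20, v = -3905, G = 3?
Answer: 13*I*√831/6 ≈ 62.459*I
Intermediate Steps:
o = 47/12 (o = -35*(-1/12) + 20*(1/20) = 35/12 + 1 = 47/12 ≈ 3.9167)
j(s) = 3
f(W, x) = 47/12
√(v + f(j(G), 26)) = √(-3905 + 47/12) = √(-46813/12) = 13*I*√831/6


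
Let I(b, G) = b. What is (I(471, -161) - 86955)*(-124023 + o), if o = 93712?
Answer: 2621416524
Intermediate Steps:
(I(471, -161) - 86955)*(-124023 + o) = (471 - 86955)*(-124023 + 93712) = -86484*(-30311) = 2621416524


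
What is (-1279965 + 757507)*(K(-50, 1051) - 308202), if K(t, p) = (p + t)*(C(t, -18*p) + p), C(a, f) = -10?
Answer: -383400056262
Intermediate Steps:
K(t, p) = (-10 + p)*(p + t) (K(t, p) = (p + t)*(-10 + p) = (-10 + p)*(p + t))
(-1279965 + 757507)*(K(-50, 1051) - 308202) = (-1279965 + 757507)*((1051**2 - 10*1051 - 10*(-50) + 1051*(-50)) - 308202) = -522458*((1104601 - 10510 + 500 - 52550) - 308202) = -522458*(1042041 - 308202) = -522458*733839 = -383400056262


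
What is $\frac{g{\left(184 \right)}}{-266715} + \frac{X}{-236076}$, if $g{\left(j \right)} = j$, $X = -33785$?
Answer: $\frac{2989176097}{20988336780} \approx 0.14242$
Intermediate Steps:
$\frac{g{\left(184 \right)}}{-266715} + \frac{X}{-236076} = \frac{184}{-266715} - \frac{33785}{-236076} = 184 \left(- \frac{1}{266715}\right) - - \frac{33785}{236076} = - \frac{184}{266715} + \frac{33785}{236076} = \frac{2989176097}{20988336780}$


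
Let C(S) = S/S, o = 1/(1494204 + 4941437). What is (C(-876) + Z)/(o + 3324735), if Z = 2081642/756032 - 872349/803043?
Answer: 1736819132744595629/2165093087590471115801856 ≈ 8.0219e-7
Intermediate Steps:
o = 1/6435641 ≈ 1.5538e-7
C(S) = 1
Z = 168687379573/101187700896 (Z = 2081642*(1/756032) - 872349*1/803043 = 1040821/378016 - 290783/267681 = 168687379573/101187700896 ≈ 1.6671)
(C(-876) + Z)/(o + 3324735) = (1 + 168687379573/101187700896)/(1/6435641 + 3324735) = 269875080469/(101187700896*(21396800880136/6435641)) = (269875080469/101187700896)*(6435641/21396800880136) = 1736819132744595629/2165093087590471115801856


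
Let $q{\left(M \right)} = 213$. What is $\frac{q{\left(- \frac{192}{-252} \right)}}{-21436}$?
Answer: $- \frac{213}{21436} \approx -0.0099366$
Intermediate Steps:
$\frac{q{\left(- \frac{192}{-252} \right)}}{-21436} = \frac{213}{-21436} = 213 \left(- \frac{1}{21436}\right) = - \frac{213}{21436}$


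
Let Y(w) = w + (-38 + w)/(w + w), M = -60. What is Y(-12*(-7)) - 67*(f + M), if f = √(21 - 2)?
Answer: 344759/84 - 67*√19 ≈ 3812.2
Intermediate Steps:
f = √19 ≈ 4.3589
Y(w) = w + (-38 + w)/(2*w) (Y(w) = w + (-38 + w)/((2*w)) = w + (-38 + w)*(1/(2*w)) = w + (-38 + w)/(2*w))
Y(-12*(-7)) - 67*(f + M) = (½ - 12*(-7) - 19/((-12*(-7)))) - 67*(√19 - 60) = (½ + 84 - 19/84) - 67*(-60 + √19) = (½ + 84 - 19*1/84) + (4020 - 67*√19) = (½ + 84 - 19/84) + (4020 - 67*√19) = 7079/84 + (4020 - 67*√19) = 344759/84 - 67*√19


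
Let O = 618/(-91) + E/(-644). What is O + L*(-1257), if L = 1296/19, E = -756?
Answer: -3409871079/39767 ≈ -85746.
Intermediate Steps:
O = -11757/2093 (O = 618/(-91) - 756/(-644) = 618*(-1/91) - 756*(-1/644) = -618/91 + 27/23 = -11757/2093 ≈ -5.6173)
L = 1296/19 (L = 1296*(1/19) = 1296/19 ≈ 68.211)
O + L*(-1257) = -11757/2093 + (1296/19)*(-1257) = -11757/2093 - 1629072/19 = -3409871079/39767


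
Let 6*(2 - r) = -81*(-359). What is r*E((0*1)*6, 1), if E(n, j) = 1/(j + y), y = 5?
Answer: -9689/12 ≈ -807.42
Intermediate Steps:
E(n, j) = 1/(5 + j) (E(n, j) = 1/(j + 5) = 1/(5 + j))
r = -9689/2 (r = 2 - (-27)*(-359)/2 = 2 - 1/6*29079 = 2 - 9693/2 = -9689/2 ≈ -4844.5)
r*E((0*1)*6, 1) = -9689/(2*(5 + 1)) = -9689/2/6 = -9689/2*1/6 = -9689/12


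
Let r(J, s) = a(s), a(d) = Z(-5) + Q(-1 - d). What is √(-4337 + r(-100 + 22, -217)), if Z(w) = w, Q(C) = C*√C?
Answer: √(-4342 + 1296*√6) ≈ 34.168*I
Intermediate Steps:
Q(C) = C^(3/2)
a(d) = -5 + (-1 - d)^(3/2)
r(J, s) = -5 + (-1 - s)^(3/2)
√(-4337 + r(-100 + 22, -217)) = √(-4337 + (-5 + (-1 - 1*(-217))^(3/2))) = √(-4337 + (-5 + (-1 + 217)^(3/2))) = √(-4337 + (-5 + 216^(3/2))) = √(-4337 + (-5 + 1296*√6)) = √(-4342 + 1296*√6)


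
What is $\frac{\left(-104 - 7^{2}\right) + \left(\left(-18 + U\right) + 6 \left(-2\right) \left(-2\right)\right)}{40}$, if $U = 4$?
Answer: $- \frac{143}{40} \approx -3.575$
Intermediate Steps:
$\frac{\left(-104 - 7^{2}\right) + \left(\left(-18 + U\right) + 6 \left(-2\right) \left(-2\right)\right)}{40} = \frac{\left(-104 - 7^{2}\right) + \left(\left(-18 + 4\right) + 6 \left(-2\right) \left(-2\right)\right)}{40} = \left(\left(-104 - 49\right) - -10\right) \frac{1}{40} = \left(\left(-104 - 49\right) + \left(-14 + 24\right)\right) \frac{1}{40} = \left(-153 + 10\right) \frac{1}{40} = \left(-143\right) \frac{1}{40} = - \frac{143}{40}$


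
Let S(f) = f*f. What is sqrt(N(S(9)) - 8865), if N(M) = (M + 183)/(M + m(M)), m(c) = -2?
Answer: I*sqrt(55305609)/79 ≈ 94.136*I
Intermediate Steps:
S(f) = f**2
N(M) = (183 + M)/(-2 + M) (N(M) = (M + 183)/(M - 2) = (183 + M)/(-2 + M))
sqrt(N(S(9)) - 8865) = sqrt((183 + 9**2)/(-2 + 9**2) - 8865) = sqrt((183 + 81)/(-2 + 81) - 8865) = sqrt(264/79 - 8865) = sqrt(-700071/79) = I*sqrt(55305609)/79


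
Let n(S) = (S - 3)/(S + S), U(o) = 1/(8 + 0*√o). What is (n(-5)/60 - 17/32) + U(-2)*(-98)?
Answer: -30643/2400 ≈ -12.768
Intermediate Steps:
U(o) = ⅛ (U(o) = 1/(8 + 0) = 1/8 = ⅛)
n(S) = (-3 + S)/(2*S) (n(S) = (-3 + S)/((2*S)) = (-3 + S)*(1/(2*S)) = (-3 + S)/(2*S))
(n(-5)/60 - 17/32) + U(-2)*(-98) = (((½)*(-3 - 5)/(-5))/60 - 17/32) + (⅛)*(-98) = (((½)*(-⅕)*(-8))*(1/60) - 17*1/32) - 49/4 = ((⅘)*(1/60) - 17/32) - 49/4 = (1/75 - 17/32) - 49/4 = -1243/2400 - 49/4 = -30643/2400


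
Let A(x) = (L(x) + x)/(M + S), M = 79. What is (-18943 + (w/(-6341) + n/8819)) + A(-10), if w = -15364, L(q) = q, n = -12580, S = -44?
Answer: -7415051124443/391448953 ≈ -18943.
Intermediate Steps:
A(x) = 2*x/35 (A(x) = (x + x)/(79 - 44) = (2*x)/35 = (2*x)*(1/35) = 2*x/35)
(-18943 + (w/(-6341) + n/8819)) + A(-10) = (-18943 + (-15364/(-6341) - 12580/8819)) + (2/35)*(-10) = (-18943 + (-15364*(-1/6341) - 12580*1/8819)) - 4/7 = (-18943 + (15364/6341 - 12580/8819)) - 4/7 = (-18943 + 55725336/55921279) - 4/7 = -1059261062761/55921279 - 4/7 = -7415051124443/391448953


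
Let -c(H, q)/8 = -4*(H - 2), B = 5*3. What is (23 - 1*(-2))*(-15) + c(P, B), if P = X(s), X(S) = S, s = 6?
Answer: -247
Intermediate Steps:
B = 15
P = 6
c(H, q) = -64 + 32*H (c(H, q) = -(-32)*(H - 2) = -(-32)*(-2 + H) = -8*(8 - 4*H) = -64 + 32*H)
(23 - 1*(-2))*(-15) + c(P, B) = (23 - 1*(-2))*(-15) + (-64 + 32*6) = (23 + 2)*(-15) + (-64 + 192) = 25*(-15) + 128 = -375 + 128 = -247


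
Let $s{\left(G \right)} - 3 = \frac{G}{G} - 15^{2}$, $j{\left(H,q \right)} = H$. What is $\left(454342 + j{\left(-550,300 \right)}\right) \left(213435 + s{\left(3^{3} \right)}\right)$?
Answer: $96754807488$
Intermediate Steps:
$s{\left(G \right)} = -221$ ($s{\left(G \right)} = 3 + \left(\frac{G}{G} - 15^{2}\right) = 3 + \left(1 - 225\right) = 3 - 224 = -221$)
$\left(454342 + j{\left(-550,300 \right)}\right) \left(213435 + s{\left(3^{3} \right)}\right) = \left(454342 - 550\right) \left(213435 - 221\right) = 453792 \cdot 213214 = 96754807488$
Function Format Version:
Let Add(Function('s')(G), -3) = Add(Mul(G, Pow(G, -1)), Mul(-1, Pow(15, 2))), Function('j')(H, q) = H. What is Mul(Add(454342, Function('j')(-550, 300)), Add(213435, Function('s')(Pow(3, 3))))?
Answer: 96754807488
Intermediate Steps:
Function('s')(G) = -221 (Function('s')(G) = Add(3, Add(Mul(G, Pow(G, -1)), Mul(-1, Pow(15, 2)))) = Add(3, Add(1, Mul(-1, 225))) = Add(3, Add(1, -225)) = Add(3, -224) = -221)
Mul(Add(454342, Function('j')(-550, 300)), Add(213435, Function('s')(Pow(3, 3)))) = Mul(Add(454342, -550), Add(213435, -221)) = Mul(453792, 213214) = 96754807488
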